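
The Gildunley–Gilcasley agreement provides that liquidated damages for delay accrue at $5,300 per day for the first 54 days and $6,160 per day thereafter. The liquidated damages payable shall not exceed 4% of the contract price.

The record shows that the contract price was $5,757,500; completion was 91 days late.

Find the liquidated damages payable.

First 54 days: 54 × $5,300 = $286,200
Remaining days: (91 − 54) × $6,160 = $227,920
Accrued per-day damages: $286,200 + $227,920 = $514,120
Cap: 4% of $5,757,500 = $230,300
Cap at $230,300: $514,120 exceeds the cap → $230,300

$230,300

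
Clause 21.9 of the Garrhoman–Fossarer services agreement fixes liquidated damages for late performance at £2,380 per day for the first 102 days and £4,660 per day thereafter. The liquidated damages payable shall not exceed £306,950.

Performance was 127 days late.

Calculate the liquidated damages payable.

Liquidated damages: £306,950

First 102 days: 102 × £2,380 = £242,760
Remaining days: (127 − 102) × £4,660 = £116,500
Accrued per-day damages: £242,760 + £116,500 = £359,260
Cap at £306,950: £359,260 exceeds the cap → £306,950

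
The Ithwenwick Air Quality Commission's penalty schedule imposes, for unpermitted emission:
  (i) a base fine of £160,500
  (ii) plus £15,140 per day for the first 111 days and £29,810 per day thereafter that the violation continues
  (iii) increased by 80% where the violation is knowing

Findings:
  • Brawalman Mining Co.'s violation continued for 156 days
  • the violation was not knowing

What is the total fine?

First 111 days: 111 × £15,140 = £1,680,540
Remaining days: (156 − 111) × £29,810 = £1,341,450
Per-day component: £1,680,540 + £1,341,450 = £3,021,990
Base plus per-day: £160,500 + £3,021,990 = £3,182,490
The violation was not knowing: no 80% increase.

£3,182,490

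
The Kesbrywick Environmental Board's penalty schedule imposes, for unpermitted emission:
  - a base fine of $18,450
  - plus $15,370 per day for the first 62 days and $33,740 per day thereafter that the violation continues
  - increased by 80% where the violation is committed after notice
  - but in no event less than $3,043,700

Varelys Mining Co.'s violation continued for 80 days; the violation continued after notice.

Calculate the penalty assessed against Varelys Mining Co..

$3,043,700

First 62 days: 62 × $15,370 = $952,940
Remaining days: (80 − 62) × $33,740 = $607,320
Per-day component: $952,940 + $607,320 = $1,560,260
Base plus per-day: $18,450 + $1,560,260 = $1,578,710
Enhancement: 80% of $1,578,710 = $1,262,968
Enhanced fine: $1,578,710 + $1,262,968 = $2,841,678
Minimum $3,043,700: $2,841,678 is below the minimum → $3,043,700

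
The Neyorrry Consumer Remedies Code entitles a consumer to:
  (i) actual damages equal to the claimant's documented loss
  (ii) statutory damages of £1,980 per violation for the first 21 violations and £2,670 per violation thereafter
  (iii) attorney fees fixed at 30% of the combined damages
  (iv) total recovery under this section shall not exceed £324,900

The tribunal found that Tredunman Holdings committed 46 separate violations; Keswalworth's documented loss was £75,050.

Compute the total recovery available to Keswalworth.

First 21 violations: 21 × £1,980 = £41,580
Remaining violations: (46 − 21) × £2,670 = £66,750
Statutory damages: £41,580 + £66,750 = £108,330
Combined damages: £75,050 + £108,330 = £183,380
Attorney fees: 30% of £183,380 = £55,014
Total before cap: £183,380 + £55,014 = £238,394
Cap at £324,900: £238,394 is within the cap, no reduction.

£238,394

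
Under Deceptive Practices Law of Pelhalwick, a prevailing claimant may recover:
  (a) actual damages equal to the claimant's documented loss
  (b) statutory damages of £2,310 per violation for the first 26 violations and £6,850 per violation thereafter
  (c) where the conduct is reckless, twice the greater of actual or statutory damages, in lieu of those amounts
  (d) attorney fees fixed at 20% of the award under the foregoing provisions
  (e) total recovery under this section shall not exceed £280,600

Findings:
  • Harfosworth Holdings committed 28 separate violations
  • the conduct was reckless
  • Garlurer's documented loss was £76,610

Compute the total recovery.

First 26 violations: 26 × £2,310 = £60,060
Remaining violations: (28 − 26) × £6,850 = £13,700
Statutory damages: £60,060 + £13,700 = £73,760
Greater of actual damages (£76,610) or statutory damages (£73,760): £76,610
Doubled: 2 × £76,610 = £153,220
Attorney fees: 20% of £153,220 = £30,644
Total before cap: £153,220 + £30,644 = £183,864
Cap at £280,600: £183,864 is within the cap, no reduction.

Total recovery: £183,864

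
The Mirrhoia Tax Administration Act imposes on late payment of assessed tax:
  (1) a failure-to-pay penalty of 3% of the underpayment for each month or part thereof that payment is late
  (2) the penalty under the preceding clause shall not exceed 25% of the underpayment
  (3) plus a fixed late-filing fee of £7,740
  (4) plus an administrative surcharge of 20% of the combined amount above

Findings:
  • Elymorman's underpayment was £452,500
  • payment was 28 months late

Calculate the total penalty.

£145,038

Accrued rate: 3% × 28 = 84%, capped at 25% → 25%
Failure-to-pay penalty: 25% of £452,500 = £113,125
Penalty before surcharge: £113,125 + £7,740 = £120,865
Administrative surcharge: 20% of £120,865 = £24,173
Total penalty: £120,865 + £24,173 = £145,038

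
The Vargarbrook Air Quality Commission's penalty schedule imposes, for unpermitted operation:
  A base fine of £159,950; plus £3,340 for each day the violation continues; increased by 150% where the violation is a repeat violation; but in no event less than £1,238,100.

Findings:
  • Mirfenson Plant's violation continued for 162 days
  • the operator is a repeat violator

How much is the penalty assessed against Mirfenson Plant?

Per-day component: 162 × £3,340 = £541,080
Base plus per-day: £159,950 + £541,080 = £701,030
Enhancement: 150% of £701,030 = £1,051,545
Enhanced fine: £701,030 + £1,051,545 = £1,752,575
Minimum £1,238,100: £1,752,575 meets the minimum, no increase.

£1,752,575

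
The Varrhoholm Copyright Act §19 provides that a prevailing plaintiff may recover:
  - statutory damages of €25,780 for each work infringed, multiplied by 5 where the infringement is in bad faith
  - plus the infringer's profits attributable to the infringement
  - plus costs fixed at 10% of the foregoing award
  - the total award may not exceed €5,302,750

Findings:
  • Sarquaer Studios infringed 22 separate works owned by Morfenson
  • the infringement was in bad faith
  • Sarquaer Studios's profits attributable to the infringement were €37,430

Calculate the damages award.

Award: €3,160,553

Statutory damages: 22 × €25,780 = €567,160
Multiplied by 5: 5 × €567,160 = €2,835,800
Combined award: €2,835,800 + €37,430 = €2,873,230
Costs: 10% of €2,873,230 = €287,323
Award plus costs: €2,873,230 + €287,323 = €3,160,553
Cap at €5,302,750: €3,160,553 is within the cap, no reduction.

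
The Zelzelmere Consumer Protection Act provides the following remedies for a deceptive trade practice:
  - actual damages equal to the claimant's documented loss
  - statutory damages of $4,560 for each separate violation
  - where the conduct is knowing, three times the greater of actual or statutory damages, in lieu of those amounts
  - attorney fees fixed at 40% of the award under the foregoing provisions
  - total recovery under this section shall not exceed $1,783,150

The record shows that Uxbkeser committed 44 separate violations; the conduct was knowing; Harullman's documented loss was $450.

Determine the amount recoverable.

Statutory damages: 44 × $4,560 = $200,640
Greater of actual damages ($450) or statutory damages ($200,640): $200,640
Trebled: 3 × $200,640 = $601,920
Attorney fees: 40% of $601,920 = $240,768
Total before cap: $601,920 + $240,768 = $842,688
Cap at $1,783,150: $842,688 is within the cap, no reduction.

Total recovery: $842,688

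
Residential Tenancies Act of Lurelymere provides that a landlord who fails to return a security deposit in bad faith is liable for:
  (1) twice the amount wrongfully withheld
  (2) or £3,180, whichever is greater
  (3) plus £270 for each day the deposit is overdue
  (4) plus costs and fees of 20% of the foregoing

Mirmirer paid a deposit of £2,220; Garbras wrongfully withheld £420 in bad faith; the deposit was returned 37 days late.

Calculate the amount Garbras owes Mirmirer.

Doubled: 2 × £420 = £840
Minimum £3,180: £840 is below the minimum → £3,180
Late-return penalty: 37 × £270 = £9,990
Damages plus late penalty: £3,180 + £9,990 = £13,170
Costs and fees: 20% of £13,170 = £2,634
Total recovery: £13,170 + £2,634 = £15,804

£15,804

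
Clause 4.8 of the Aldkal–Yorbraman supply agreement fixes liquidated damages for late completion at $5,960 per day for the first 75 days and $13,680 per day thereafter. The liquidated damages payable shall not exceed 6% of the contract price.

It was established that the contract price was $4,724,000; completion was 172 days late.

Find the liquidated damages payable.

$283,440

First 75 days: 75 × $5,960 = $447,000
Remaining days: (172 − 75) × $13,680 = $1,326,960
Accrued per-day damages: $447,000 + $1,326,960 = $1,773,960
Cap: 6% of $4,724,000 = $283,440
Cap at $283,440: $1,773,960 exceeds the cap → $283,440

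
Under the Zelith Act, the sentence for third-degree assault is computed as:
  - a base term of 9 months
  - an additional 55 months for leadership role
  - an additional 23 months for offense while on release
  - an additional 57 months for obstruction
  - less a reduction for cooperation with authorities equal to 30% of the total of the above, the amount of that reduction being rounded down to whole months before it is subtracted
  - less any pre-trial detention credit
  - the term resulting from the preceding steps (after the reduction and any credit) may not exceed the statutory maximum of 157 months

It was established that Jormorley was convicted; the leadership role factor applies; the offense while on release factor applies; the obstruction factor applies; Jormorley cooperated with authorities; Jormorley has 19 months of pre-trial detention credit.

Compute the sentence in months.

Leadership role enhancement: +55 months
Offense while on release enhancement: +23 months
Obstruction enhancement: +57 months
Adjusted term: 9 months + 55 months + 23 months + 57 months = 144 months
Cooperation with authorities reduction: 30% of 144 months = 43 months (rounded down)
After reduction: 144 − 43 = 101 months
Less pre-trial detention credit: 101 months − 19 months = 82 months
Cap at 157 months: 82 months is within the cap, no reduction.

82 months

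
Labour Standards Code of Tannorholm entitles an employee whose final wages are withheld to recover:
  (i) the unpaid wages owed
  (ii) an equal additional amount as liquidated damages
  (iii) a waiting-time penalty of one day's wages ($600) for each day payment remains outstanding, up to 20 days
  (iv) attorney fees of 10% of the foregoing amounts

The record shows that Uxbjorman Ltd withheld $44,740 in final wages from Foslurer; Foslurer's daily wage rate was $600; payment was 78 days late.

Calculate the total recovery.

Liquidated damages (equal amount): $44,740
Penalty days: min(78, 20) = 20
Waiting-time penalty: 20 × $600 = $12,000
Subtotal: $44,740 + $44,740 + $12,000 = $101,480
Attorney fees: 10% of $101,480 = $10,148
Total award: $101,480 + $10,148 = $111,628

$111,628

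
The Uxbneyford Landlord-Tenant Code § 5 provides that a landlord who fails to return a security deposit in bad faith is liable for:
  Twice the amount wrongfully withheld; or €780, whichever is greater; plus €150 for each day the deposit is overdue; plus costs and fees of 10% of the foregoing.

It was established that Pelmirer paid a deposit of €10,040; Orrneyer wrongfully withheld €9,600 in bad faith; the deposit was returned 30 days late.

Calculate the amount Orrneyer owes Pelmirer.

Doubled: 2 × €9,600 = €19,200
Minimum €780: €19,200 meets the minimum, no increase.
Late-return penalty: 30 × €150 = €4,500
Damages plus late penalty: €19,200 + €4,500 = €23,700
Costs and fees: 10% of €23,700 = €2,370
Total recovery: €23,700 + €2,370 = €26,070

€26,070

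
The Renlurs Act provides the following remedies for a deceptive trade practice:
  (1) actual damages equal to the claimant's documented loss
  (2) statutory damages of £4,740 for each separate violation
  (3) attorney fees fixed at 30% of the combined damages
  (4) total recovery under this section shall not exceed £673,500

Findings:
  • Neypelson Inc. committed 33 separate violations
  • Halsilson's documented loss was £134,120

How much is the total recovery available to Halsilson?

£377,702

Statutory damages: 33 × £4,740 = £156,420
Combined damages: £134,120 + £156,420 = £290,540
Attorney fees: 30% of £290,540 = £87,162
Total before cap: £290,540 + £87,162 = £377,702
Cap at £673,500: £377,702 is within the cap, no reduction.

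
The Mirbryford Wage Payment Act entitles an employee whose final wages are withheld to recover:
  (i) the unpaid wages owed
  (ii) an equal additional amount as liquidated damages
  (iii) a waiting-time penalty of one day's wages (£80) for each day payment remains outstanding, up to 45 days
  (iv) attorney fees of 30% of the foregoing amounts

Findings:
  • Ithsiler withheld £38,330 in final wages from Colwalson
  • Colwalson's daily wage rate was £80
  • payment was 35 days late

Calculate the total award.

£103,298

Liquidated damages (equal amount): £38,330
Penalty days: min(35, 45) = 35
Waiting-time penalty: 35 × £80 = £2,800
Subtotal: £38,330 + £38,330 + £2,800 = £79,460
Attorney fees: 30% of £79,460 = £23,838
Total award: £79,460 + £23,838 = £103,298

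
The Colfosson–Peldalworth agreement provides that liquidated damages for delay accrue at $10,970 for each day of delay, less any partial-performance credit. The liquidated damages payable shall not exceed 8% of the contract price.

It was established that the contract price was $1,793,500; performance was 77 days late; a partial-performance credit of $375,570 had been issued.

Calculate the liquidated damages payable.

Per-day damages: 77 × $10,970 = $844,690
Less partial-performance credit: $844,690 − $375,570 = $469,120
Cap: 8% of $1,793,500 = $143,480
Cap at $143,480: $469,120 exceeds the cap → $143,480

$143,480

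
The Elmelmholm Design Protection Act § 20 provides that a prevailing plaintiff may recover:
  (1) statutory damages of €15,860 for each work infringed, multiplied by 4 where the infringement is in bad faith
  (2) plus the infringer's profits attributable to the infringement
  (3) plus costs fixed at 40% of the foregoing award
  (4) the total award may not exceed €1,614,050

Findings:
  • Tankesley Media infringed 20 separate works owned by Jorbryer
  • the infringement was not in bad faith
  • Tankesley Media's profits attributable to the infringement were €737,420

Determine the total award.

Statutory damages: 20 × €15,860 = €317,200
Infringement not in bad faith: no ×4 enhancement.
Combined award: €317,200 + €737,420 = €1,054,620
Costs: 40% of €1,054,620 = €421,848
Award plus costs: €1,054,620 + €421,848 = €1,476,468
Cap at €1,614,050: €1,476,468 is within the cap, no reduction.

Award: €1,476,468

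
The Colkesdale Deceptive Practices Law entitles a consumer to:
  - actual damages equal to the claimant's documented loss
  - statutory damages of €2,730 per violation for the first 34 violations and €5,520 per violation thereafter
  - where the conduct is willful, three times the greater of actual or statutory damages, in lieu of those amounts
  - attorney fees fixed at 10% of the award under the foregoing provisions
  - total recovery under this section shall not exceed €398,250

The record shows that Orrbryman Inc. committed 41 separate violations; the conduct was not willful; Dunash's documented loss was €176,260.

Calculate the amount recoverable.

Total recovery: €338,492

First 34 violations: 34 × €2,730 = €92,820
Remaining violations: (41 − 34) × €5,520 = €38,640
Statutory damages: €92,820 + €38,640 = €131,460
Conduct not willful: the in-lieu enhancement does not apply.
Actual plus statutory damages: €176,260 + €131,460 = €307,720
Attorney fees: 10% of €307,720 = €30,772
Total before cap: €307,720 + €30,772 = €338,492
Cap at €398,250: €338,492 is within the cap, no reduction.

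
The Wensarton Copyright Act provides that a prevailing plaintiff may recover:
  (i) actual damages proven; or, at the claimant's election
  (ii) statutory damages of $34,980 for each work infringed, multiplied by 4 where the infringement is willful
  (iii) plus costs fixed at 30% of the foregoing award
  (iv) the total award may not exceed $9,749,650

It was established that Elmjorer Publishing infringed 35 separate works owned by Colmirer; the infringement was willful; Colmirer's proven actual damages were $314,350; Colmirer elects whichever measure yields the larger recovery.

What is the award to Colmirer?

$6,366,360

Statutory damages: 35 × $34,980 = $1,224,300
Multiplied by 4: 4 × $1,224,300 = $4,897,200
Greater of actual damages ($314,350) or enhanced statutory damages ($4,897,200): $4,897,200
Costs: 30% of $4,897,200 = $1,469,160
Award plus costs: $4,897,200 + $1,469,160 = $6,366,360
Cap at $9,749,650: $6,366,360 is within the cap, no reduction.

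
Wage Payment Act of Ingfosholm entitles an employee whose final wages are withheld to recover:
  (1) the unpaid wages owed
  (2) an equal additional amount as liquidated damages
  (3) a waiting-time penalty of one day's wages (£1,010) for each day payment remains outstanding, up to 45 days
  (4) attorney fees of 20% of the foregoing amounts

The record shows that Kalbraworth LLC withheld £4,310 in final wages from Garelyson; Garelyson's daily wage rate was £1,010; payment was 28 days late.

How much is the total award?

Liquidated damages (equal amount): £4,310
Penalty days: min(28, 45) = 28
Waiting-time penalty: 28 × £1,010 = £28,280
Subtotal: £4,310 + £4,310 + £28,280 = £36,900
Attorney fees: 20% of £36,900 = £7,380
Total award: £36,900 + £7,380 = £44,280

£44,280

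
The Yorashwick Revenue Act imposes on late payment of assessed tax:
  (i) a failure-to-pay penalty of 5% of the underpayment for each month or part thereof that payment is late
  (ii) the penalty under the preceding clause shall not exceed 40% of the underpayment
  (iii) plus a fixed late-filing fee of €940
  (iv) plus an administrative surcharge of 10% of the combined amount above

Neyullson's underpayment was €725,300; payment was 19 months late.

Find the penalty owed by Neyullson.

€320,166

Accrued rate: 5% × 19 = 95%, capped at 40% → 40%
Failure-to-pay penalty: 40% of €725,300 = €290,120
Penalty before surcharge: €290,120 + €940 = €291,060
Administrative surcharge: 10% of €291,060 = €29,106
Total penalty: €291,060 + €29,106 = €320,166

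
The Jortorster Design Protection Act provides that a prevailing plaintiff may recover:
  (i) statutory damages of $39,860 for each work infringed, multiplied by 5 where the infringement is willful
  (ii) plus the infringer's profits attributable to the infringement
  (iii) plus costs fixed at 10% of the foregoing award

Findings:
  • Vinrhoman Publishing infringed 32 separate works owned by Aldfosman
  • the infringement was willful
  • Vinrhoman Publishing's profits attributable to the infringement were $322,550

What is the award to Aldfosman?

$7,370,165

Statutory damages: 32 × $39,860 = $1,275,520
Multiplied by 5: 5 × $1,275,520 = $6,377,600
Combined award: $6,377,600 + $322,550 = $6,700,150
Costs: 10% of $6,700,150 = $670,015
Award plus costs: $6,700,150 + $670,015 = $7,370,165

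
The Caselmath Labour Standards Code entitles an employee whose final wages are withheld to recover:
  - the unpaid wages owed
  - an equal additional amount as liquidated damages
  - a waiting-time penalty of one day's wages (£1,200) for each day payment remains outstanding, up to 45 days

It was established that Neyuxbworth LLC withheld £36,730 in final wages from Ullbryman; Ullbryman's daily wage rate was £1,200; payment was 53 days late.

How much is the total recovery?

Liquidated damages (equal amount): £36,730
Penalty days: min(53, 45) = 45
Waiting-time penalty: 45 × £1,200 = £54,000
Total award: £36,730 + £36,730 + £54,000 = £127,460

£127,460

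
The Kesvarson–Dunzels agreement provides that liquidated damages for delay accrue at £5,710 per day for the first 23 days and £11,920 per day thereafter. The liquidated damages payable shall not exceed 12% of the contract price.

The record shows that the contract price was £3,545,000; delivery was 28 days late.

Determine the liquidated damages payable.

First 23 days: 23 × £5,710 = £131,330
Remaining days: (28 − 23) × £11,920 = £59,600
Accrued per-day damages: £131,330 + £59,600 = £190,930
Cap: 12% of £3,545,000 = £425,400
Cap at £425,400: £190,930 is within the cap, no reduction.

£190,930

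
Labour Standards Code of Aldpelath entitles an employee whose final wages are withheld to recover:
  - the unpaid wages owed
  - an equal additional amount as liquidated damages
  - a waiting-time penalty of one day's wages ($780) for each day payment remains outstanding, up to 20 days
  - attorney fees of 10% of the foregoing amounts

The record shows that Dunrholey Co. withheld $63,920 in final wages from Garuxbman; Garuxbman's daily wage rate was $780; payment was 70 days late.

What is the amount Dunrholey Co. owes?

$157,784

Liquidated damages (equal amount): $63,920
Penalty days: min(70, 20) = 20
Waiting-time penalty: 20 × $780 = $15,600
Subtotal: $63,920 + $63,920 + $15,600 = $143,440
Attorney fees: 10% of $143,440 = $14,344
Total award: $143,440 + $14,344 = $157,784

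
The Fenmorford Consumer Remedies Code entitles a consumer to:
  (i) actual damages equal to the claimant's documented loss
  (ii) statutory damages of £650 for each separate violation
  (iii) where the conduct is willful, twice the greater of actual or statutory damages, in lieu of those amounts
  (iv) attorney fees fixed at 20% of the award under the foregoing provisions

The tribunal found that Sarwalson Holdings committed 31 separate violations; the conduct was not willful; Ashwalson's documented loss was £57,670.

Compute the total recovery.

£93,384

Statutory damages: 31 × £650 = £20,150
Conduct not willful: the in-lieu enhancement does not apply.
Actual plus statutory damages: £57,670 + £20,150 = £77,820
Attorney fees: 20% of £77,820 = £15,564
Total recovery: £77,820 + £15,564 = £93,384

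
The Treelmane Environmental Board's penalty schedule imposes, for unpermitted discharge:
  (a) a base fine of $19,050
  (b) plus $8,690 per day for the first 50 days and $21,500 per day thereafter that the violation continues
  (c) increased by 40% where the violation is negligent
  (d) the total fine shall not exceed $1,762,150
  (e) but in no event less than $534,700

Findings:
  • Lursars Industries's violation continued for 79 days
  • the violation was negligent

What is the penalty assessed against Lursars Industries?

First 50 days: 50 × $8,690 = $434,500
Remaining days: (79 − 50) × $21,500 = $623,500
Per-day component: $434,500 + $623,500 = $1,058,000
Base plus per-day: $19,050 + $1,058,000 = $1,077,050
Enhancement: 40% of $1,077,050 = $430,820
Enhanced fine: $1,077,050 + $430,820 = $1,507,870
Cap at $1,762,150: $1,507,870 is within the cap, no reduction.
Minimum $534,700: $1,507,870 meets the minimum, no increase.

$1,507,870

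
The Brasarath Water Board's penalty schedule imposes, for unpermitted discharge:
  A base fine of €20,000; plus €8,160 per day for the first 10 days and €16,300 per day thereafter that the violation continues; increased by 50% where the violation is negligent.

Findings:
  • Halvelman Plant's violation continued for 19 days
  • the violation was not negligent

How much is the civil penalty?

First 10 days: 10 × €8,160 = €81,600
Remaining days: (19 − 10) × €16,300 = €146,700
Per-day component: €81,600 + €146,700 = €228,300
Base plus per-day: €20,000 + €228,300 = €248,300
The violation was not negligent: no 50% increase.

Civil penalty: €248,300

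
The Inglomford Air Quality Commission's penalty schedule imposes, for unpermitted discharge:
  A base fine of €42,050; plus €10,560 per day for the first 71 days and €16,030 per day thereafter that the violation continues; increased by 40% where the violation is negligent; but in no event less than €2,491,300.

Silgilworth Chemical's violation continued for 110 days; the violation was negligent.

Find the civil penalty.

First 71 days: 71 × €10,560 = €749,760
Remaining days: (110 − 71) × €16,030 = €625,170
Per-day component: €749,760 + €625,170 = €1,374,930
Base plus per-day: €42,050 + €1,374,930 = €1,416,980
Enhancement: 40% of €1,416,980 = €566,792
Enhanced fine: €1,416,980 + €566,792 = €1,983,772
Minimum €2,491,300: €1,983,772 is below the minimum → €2,491,300

€2,491,300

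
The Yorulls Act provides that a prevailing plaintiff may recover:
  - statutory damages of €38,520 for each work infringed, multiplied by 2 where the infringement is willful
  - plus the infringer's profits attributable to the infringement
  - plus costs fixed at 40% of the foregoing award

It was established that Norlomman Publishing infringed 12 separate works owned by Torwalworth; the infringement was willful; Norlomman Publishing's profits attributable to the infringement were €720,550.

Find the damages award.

Award: €2,303,042

Statutory damages: 12 × €38,520 = €462,240
Doubled: 2 × €462,240 = €924,480
Combined award: €924,480 + €720,550 = €1,645,030
Costs: 40% of €1,645,030 = €658,012
Award plus costs: €1,645,030 + €658,012 = €2,303,042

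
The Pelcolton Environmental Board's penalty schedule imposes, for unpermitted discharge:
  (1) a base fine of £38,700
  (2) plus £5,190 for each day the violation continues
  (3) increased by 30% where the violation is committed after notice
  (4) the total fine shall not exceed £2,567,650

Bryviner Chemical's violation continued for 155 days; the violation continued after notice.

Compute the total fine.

Per-day component: 155 × £5,190 = £804,450
Base plus per-day: £38,700 + £804,450 = £843,150
Enhancement: 30% of £843,150 = £252,945
Enhanced fine: £843,150 + £252,945 = £1,096,095
Cap at £2,567,650: £1,096,095 is within the cap, no reduction.

£1,096,095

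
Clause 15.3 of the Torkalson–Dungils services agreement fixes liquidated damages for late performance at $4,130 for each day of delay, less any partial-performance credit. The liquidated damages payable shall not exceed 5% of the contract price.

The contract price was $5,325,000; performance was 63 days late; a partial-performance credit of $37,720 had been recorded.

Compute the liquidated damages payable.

Per-day damages: 63 × $4,130 = $260,190
Less partial-performance credit: $260,190 − $37,720 = $222,470
Cap: 5% of $5,325,000 = $266,250
Cap at $266,250: $222,470 is within the cap, no reduction.

$222,470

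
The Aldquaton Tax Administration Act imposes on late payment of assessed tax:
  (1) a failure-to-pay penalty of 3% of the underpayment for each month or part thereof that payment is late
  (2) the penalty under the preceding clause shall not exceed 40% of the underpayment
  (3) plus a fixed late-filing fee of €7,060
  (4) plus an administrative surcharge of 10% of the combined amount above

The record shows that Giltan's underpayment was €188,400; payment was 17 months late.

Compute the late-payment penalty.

€90,662

Accrued rate: 3% × 17 = 51%, capped at 40% → 40%
Failure-to-pay penalty: 40% of €188,400 = €75,360
Penalty before surcharge: €75,360 + €7,060 = €82,420
Administrative surcharge: 10% of €82,420 = €8,242
Total penalty: €82,420 + €8,242 = €90,662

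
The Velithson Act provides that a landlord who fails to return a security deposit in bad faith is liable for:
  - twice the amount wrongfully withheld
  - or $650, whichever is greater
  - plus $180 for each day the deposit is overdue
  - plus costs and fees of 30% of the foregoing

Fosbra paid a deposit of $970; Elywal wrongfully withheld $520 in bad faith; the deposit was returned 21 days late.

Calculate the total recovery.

$6,266

Doubled: 2 × $520 = $1,040
Minimum $650: $1,040 meets the minimum, no increase.
Late-return penalty: 21 × $180 = $3,780
Damages plus late penalty: $1,040 + $3,780 = $4,820
Costs and fees: 30% of $4,820 = $1,446
Total recovery: $4,820 + $1,446 = $6,266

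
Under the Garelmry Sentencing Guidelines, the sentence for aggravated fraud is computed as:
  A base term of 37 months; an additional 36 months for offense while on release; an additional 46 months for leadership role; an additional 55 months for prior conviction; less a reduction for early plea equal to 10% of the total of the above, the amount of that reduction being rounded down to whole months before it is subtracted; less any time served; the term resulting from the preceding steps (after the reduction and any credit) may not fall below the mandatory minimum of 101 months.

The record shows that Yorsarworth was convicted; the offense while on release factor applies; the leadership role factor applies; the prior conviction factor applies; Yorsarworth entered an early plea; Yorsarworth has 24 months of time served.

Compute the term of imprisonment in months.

Offense while on release enhancement: +36 months
Leadership role enhancement: +46 months
Prior conviction enhancement: +55 months
Adjusted term: 37 months + 36 months + 46 months + 55 months = 174 months
Early plea reduction: 10% of 174 months = 17 months (rounded down)
After reduction: 174 − 17 = 157 months
Less time served: 157 months − 24 months = 133 months
Minimum 101 months: 133 months meets the minimum, no increase.

133 months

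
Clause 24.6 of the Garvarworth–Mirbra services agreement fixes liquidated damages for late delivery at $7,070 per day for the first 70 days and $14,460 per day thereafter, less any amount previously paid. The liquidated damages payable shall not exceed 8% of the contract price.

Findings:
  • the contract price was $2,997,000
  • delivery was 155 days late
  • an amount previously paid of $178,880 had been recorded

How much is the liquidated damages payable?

First 70 days: 70 × $7,070 = $494,900
Remaining days: (155 − 70) × $14,460 = $1,229,100
Accrued per-day damages: $494,900 + $1,229,100 = $1,724,000
Less amount previously paid: $1,724,000 − $178,880 = $1,545,120
Cap: 8% of $2,997,000 = $239,760
Cap at $239,760: $1,545,120 exceeds the cap → $239,760

$239,760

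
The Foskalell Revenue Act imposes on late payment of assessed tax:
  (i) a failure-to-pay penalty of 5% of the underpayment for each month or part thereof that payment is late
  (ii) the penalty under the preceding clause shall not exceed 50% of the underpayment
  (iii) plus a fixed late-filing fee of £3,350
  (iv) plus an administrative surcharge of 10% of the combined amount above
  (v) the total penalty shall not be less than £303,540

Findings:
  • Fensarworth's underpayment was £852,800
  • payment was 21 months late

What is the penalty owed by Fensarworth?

Penalty: £472,725

Accrued rate: 5% × 21 = 105%, capped at 50% → 50%
Failure-to-pay penalty: 50% of £852,800 = £426,400
Penalty before surcharge: £426,400 + £3,350 = £429,750
Administrative surcharge: 10% of £429,750 = £42,975
Total penalty: £429,750 + £42,975 = £472,725
Minimum £303,540: £472,725 meets the minimum, no increase.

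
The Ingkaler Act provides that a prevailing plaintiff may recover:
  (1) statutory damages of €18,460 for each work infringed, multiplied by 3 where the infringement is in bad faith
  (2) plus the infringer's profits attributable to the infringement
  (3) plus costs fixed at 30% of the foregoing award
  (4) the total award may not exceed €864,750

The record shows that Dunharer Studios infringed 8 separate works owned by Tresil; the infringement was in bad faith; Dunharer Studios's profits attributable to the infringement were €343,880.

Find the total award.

€864,750

Statutory damages: 8 × €18,460 = €147,680
Trebled: 3 × €147,680 = €443,040
Combined award: €443,040 + €343,880 = €786,920
Costs: 30% of €786,920 = €236,076
Award plus costs: €786,920 + €236,076 = €1,022,996
Cap at €864,750: €1,022,996 exceeds the cap → €864,750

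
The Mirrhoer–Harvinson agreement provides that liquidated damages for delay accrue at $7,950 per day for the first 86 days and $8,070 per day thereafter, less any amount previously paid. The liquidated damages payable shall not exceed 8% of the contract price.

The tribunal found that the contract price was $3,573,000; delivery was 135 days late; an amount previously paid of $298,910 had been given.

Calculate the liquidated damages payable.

$285,840

First 86 days: 86 × $7,950 = $683,700
Remaining days: (135 − 86) × $8,070 = $395,430
Accrued per-day damages: $683,700 + $395,430 = $1,079,130
Less amount previously paid: $1,079,130 − $298,910 = $780,220
Cap: 8% of $3,573,000 = $285,840
Cap at $285,840: $780,220 exceeds the cap → $285,840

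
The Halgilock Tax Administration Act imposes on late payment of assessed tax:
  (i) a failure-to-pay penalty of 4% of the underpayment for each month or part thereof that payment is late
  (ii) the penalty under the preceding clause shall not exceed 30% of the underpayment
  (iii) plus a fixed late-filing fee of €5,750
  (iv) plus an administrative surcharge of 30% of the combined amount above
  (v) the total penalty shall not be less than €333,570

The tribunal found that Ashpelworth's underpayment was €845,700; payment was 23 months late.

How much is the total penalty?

Accrued rate: 4% × 23 = 92%, capped at 30% → 30%
Failure-to-pay penalty: 30% of €845,700 = €253,710
Penalty before surcharge: €253,710 + €5,750 = €259,460
Administrative surcharge: 30% of €259,460 = €77,838
Total penalty: €259,460 + €77,838 = €337,298
Minimum €333,570: €337,298 meets the minimum, no increase.

€337,298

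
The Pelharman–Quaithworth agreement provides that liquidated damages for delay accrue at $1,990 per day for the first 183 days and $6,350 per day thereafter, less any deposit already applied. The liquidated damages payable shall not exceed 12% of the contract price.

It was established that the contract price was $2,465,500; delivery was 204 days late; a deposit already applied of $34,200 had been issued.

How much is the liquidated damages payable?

First 183 days: 183 × $1,990 = $364,170
Remaining days: (204 − 183) × $6,350 = $133,350
Accrued per-day damages: $364,170 + $133,350 = $497,520
Less deposit already applied: $497,520 − $34,200 = $463,320
Cap: 12% of $2,465,500 = $295,860
Cap at $295,860: $463,320 exceeds the cap → $295,860

$295,860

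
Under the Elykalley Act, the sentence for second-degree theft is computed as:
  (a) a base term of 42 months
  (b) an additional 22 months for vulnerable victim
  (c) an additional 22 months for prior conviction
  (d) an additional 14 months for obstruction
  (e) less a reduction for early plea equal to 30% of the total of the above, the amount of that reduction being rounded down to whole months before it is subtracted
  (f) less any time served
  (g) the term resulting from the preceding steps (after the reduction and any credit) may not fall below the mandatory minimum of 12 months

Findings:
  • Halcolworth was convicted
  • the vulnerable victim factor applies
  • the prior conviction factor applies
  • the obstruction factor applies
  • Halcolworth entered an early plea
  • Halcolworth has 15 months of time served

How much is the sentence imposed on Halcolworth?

55 months

Vulnerable victim enhancement: +22 months
Prior conviction enhancement: +22 months
Obstruction enhancement: +14 months
Adjusted term: 42 months + 22 months + 22 months + 14 months = 100 months
Early plea reduction: 30% of 100 months = 30 months (rounded down)
After reduction: 100 − 30 = 70 months
Less time served: 70 months − 15 months = 55 months
Minimum 12 months: 55 months meets the minimum, no increase.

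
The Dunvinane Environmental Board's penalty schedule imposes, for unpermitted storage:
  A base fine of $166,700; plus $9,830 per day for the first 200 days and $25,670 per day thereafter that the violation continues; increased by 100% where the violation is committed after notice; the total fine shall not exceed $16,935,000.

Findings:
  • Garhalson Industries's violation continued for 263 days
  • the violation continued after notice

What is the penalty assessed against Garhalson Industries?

$7,499,820

First 200 days: 200 × $9,830 = $1,966,000
Remaining days: (263 − 200) × $25,670 = $1,617,210
Per-day component: $1,966,000 + $1,617,210 = $3,583,210
Base plus per-day: $166,700 + $3,583,210 = $3,749,910
Enhancement: 100% of $3,749,910 = $3,749,910
Enhanced fine: $3,749,910 + $3,749,910 = $7,499,820
Cap at $16,935,000: $7,499,820 is within the cap, no reduction.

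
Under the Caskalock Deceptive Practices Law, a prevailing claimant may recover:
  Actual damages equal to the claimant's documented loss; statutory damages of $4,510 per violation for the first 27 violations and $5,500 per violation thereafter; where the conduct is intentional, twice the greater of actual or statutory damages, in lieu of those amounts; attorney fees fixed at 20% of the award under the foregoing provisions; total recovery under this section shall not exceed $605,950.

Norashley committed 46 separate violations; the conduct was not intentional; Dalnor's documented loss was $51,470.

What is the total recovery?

$333,288

First 27 violations: 27 × $4,510 = $121,770
Remaining violations: (46 − 27) × $5,500 = $104,500
Statutory damages: $121,770 + $104,500 = $226,270
Conduct not intentional: the in-lieu enhancement does not apply.
Actual plus statutory damages: $51,470 + $226,270 = $277,740
Attorney fees: 20% of $277,740 = $55,548
Total before cap: $277,740 + $55,548 = $333,288
Cap at $605,950: $333,288 is within the cap, no reduction.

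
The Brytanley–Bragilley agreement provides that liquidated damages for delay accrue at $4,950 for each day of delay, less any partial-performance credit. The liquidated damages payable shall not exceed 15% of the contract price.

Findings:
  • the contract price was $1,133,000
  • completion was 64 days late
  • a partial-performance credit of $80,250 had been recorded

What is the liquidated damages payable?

$169,950

Per-day damages: 64 × $4,950 = $316,800
Less partial-performance credit: $316,800 − $80,250 = $236,550
Cap: 15% of $1,133,000 = $169,950
Cap at $169,950: $236,550 exceeds the cap → $169,950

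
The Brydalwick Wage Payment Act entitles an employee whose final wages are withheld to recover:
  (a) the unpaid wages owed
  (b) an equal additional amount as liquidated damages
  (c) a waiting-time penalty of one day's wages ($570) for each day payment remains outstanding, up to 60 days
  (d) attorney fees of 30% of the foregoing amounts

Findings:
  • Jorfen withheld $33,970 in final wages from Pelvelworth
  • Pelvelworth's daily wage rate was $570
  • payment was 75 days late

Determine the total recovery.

$132,782

Liquidated damages (equal amount): $33,970
Penalty days: min(75, 60) = 60
Waiting-time penalty: 60 × $570 = $34,200
Subtotal: $33,970 + $33,970 + $34,200 = $102,140
Attorney fees: 30% of $102,140 = $30,642
Total award: $102,140 + $30,642 = $132,782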